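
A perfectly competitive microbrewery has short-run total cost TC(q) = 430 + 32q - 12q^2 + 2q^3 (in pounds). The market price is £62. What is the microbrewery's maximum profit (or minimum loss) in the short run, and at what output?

Profit = -£230 at q = 5

AVC = 32 - 12q + 2q^2 has its minimum £14 at q = 3; price £62 clears that bar, so the firm operates.
MC = 32 - 24q + 6q^2. Setting P = MC and taking the root on the rising branch gives q* = 5.
TR = 62·5 = 310. TC = 430 + 110 = 540. Profit = 310 − 540 = -£230.
Shutting down would mean losing the fixed cost of £430, so operating at a loss of £230 is better by £200.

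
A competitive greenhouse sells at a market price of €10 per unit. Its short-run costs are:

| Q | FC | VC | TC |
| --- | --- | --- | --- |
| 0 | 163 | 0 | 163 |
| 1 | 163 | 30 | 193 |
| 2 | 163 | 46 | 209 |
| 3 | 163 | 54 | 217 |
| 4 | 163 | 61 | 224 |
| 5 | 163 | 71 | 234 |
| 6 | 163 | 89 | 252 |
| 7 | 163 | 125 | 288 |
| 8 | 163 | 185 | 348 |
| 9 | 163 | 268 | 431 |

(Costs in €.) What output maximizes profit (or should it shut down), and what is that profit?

Q = 0 (shut down); profit = -€163

Compute π = P·Q − TC at each output: Q=0: -163; Q=1: -183; Q=2: -189; Q=3: -187; Q=4: -184; Q=5: -184; Q=6: -192; Q=7: -218; Q=8: -268; Q=9: -341.
Profit is highest at Q = 0. Equivalently, the lowest AVC in the table is 71/5 ≈ €14.20 at Q = 5, and P = €10 falls below it — price never covers variable cost, so the firm shuts down and loses only its fixed cost.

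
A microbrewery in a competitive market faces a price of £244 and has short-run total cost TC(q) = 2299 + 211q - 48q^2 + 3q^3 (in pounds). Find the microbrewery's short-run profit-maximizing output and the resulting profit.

Profit = -£121 at q = 11

AVC = 211 - 48q + 3q^2 has its minimum £19 at q = 8; price £244 clears that bar, so the firm operates.
With MC = 211 - 96q + 9q^2, P = MC on the upward-sloping part at q* = 11.
TR = 244·11 = 2684. TC = 2299 + 506 = 2805. Profit = 2684 − 2805 = -£121.
That loss of £121 beats the £2299 the firm would lose by shutting down; producing recovers £2178 of fixed cost.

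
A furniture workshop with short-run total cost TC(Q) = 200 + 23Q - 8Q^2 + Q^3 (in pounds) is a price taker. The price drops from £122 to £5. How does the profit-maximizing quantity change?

MC = 23 - 16Q + 3Q^2; the shutdown threshold is min AVC = £7 (at Q = 4).
With P = £122 above the shutdown price, P = MC gives Q = 9.
At P = £5 < min AVC = £7, price no longer covers variable cost at any output, so the firm shuts down: Q = 0.

Output falls from 9 to 0 (the firm shuts down)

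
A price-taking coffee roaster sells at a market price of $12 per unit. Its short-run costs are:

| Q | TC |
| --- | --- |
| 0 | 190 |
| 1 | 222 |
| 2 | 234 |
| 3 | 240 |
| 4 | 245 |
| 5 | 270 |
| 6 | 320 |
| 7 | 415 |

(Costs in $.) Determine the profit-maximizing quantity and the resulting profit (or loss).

Tabulate TR − TC: Q=0: -190; Q=1: -210; Q=2: -210; Q=3: -204; Q=4: -197; Q=5: -210; Q=6: -248; Q=7: -331.
Profit is highest at Q = 0. Equivalently, the lowest AVC in the table is 55/4 ≈ $13.75 at Q = 4, and P = $12 falls below it — price never covers variable cost, so the firm shuts down and loses only its fixed cost.

Q = 0 (shut down); profit = -$190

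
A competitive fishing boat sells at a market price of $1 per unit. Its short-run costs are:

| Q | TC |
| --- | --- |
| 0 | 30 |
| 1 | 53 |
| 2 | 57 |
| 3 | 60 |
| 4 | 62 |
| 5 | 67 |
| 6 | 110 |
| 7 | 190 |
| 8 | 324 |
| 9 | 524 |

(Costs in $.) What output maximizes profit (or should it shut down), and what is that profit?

Profit at each row (π = 1Q − TC): Q=0: -30; Q=1: -52; Q=2: -55; Q=3: -57; Q=4: -58; Q=5: -62; Q=6: -104; Q=7: -183; Q=8: -316; Q=9: -515.
Profit is highest at Q = 0. Equivalently, the lowest AVC in the table is 37/5 ≈ $7.40 at Q = 5, and P = $1 falls below it — price never covers variable cost, so the firm shuts down and loses only its fixed cost.

Q = 0 (shut down); profit = -$30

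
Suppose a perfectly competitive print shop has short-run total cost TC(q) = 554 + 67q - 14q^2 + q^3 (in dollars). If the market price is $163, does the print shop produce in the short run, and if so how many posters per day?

Strip out fixed cost: VC = 67q - 14q^2 + q^3. Then AVC = 67 - 14q + q^2 and MC = 67 - 28q + 3q^2.
AVC hits its minimum where MC = AVC, at q = 7, giving min AVC = 67 - 14·7 + 7^2 = $18.
Since P = $163 ≥ min AVC = $18, price covers variable cost and the firm should produce.
Set P = MC: 163 = 67 - 28q + 3q^2 → -96 - 28q + 3q^2 = 0. The roots are q = -8/3 and q = 12; the profit-maximizing output is on the rising part of MC, so q* = 12.
Check: AVC at q = 12 is $43 ≤ P, so revenue covers variable cost.
Profit = P·q − TC = 163·12 − 1070 = $886.

Produce at q = 12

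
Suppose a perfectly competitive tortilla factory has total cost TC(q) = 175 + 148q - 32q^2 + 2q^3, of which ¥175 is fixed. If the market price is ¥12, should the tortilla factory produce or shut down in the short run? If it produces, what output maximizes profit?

Strip out fixed cost: VC = 148q - 32q^2 + 2q^3. Then AVC = 148 - 32q + 2q^2 and MC = 148 - 64q + 6q^2.
AVC hits its minimum where MC = AVC, at q = 8, giving min AVC = 148 - 32·8 + 2·8^2 = ¥20.
With P < min AVC (¥12 < ¥20), every unit sold adds to the loss.
The firm minimizes its loss by shutting down and losing only its fixed cost of ¥175.

Shut down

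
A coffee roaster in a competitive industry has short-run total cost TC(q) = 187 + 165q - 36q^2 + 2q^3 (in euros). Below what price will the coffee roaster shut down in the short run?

The firm shuts down when price falls below the minimum of average variable cost. AVC = VC/q = 165 - 36q + 2q^2.
dAVC/dq = -36 + 4q = 0 gives q = 9. min AVC = 165 - 36·9 + 2·9^2 = 3.
For P < €3 the firm produces nothing.

€3 per unit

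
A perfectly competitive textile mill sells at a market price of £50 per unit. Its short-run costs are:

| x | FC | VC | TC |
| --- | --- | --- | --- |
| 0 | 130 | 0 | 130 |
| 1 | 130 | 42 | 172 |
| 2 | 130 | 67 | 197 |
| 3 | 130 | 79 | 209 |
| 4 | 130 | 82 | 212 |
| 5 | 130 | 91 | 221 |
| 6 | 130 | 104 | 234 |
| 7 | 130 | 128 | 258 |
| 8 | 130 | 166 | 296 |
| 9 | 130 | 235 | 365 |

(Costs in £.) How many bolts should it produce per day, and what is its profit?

x = 8; profit = £104

Compute π = P·x − TC at each output: x=0: -130; x=1: -122; x=2: -97; x=3: -59; x=4: -12; x=5: 29; x=6: 66; x=7: 92; x=8: 104; x=9: 85.
Profit is maximized at x = 8. AVC there is 166/8 = £20.75 ≤ P, so producing beats shutting down (which would give -£130).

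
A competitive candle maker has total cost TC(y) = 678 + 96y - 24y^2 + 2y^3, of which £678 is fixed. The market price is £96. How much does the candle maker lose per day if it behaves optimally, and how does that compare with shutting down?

AVC = 96 - 24y + 2y^2; min AVC = £24 at y = 6. Since P = £96 ≥ min AVC, the firm produces.
With MC = 96 - 48y + 6y^2, P = MC on the upward-sloping part at y* = 8.
TR = 96·8 = 768. TC = 678 + 256 = 934. Profit = 768 − 934 = -£166.
By producing, the firm covers all variable cost plus £512 of fixed cost; shutting down would lose the full £678.

Profit = -£166 at y = 8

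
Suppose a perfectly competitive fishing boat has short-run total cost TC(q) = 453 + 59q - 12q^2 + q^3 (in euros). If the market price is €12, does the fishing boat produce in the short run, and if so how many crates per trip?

Shut down

Variable cost is VC = 59q - 12q^2 + q^3, so AVC = VC/q = 59 - 12q + q^2 and MC = dTC/dq = 59 - 24q + 3q^2.
The AVC parabola has its vertex at q = 12/2 = 6, where AVC = 59 - 12·6 + 6^2 = €23.
P = €12 lies below min AVC = €23; no output level covers variable cost.
The firm minimizes its loss by shutting down and losing only its fixed cost of €453.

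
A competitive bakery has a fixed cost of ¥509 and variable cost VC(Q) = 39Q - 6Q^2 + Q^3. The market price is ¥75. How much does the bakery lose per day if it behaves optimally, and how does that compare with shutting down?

AVC = 39 - 6Q + Q^2; min AVC = ¥30 at Q = 3. Since P = ¥75 ≥ min AVC, the firm produces.
With MC = 39 - 12Q + 3Q^2, P = MC on the upward-sloping part at Q* = 6.
TR = 75·6 = 450. TC = 509 + 234 = 743. Profit = 450 − 743 = -¥293.
By producing, the firm covers all variable cost plus ¥216 of fixed cost; shutting down would lose the full ¥509.

Profit = -¥293 at Q = 6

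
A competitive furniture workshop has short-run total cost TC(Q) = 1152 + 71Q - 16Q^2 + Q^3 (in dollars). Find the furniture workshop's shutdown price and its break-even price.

AVC = 71 - 16Q + Q^2; minimized at Q = 8, giving min AVC = $7. That is the shutdown price.
ATC = 1152/Q + 71 - 16Q + Q^2. Setting dATC/dQ = −1152/Q^2 − 16 + 2Q = 0 gives Q = 12 (since 2·12^3 − 16·12^2 = 1152).
min ATC = 1152/12 + 71 − 16·12 + 12^2 = $119. That is the break-even price.
Between these two prices the firm operates at a loss; above $119 it earns a profit.

Shutdown price = $7; break-even price = $119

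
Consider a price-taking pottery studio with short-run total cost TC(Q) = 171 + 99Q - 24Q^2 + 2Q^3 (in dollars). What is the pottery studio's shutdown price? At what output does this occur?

$27 per unit, at Q = 6

The firm shuts down when price falls below the minimum of average variable cost. AVC = VC/Q = 99 - 24Q + 2Q^2.
dAVC/dQ = -24 + 4Q = 0 gives Q = 6. min AVC = 99 - 24·6 + 2·6^2 = 27.
The firm shuts down for any P below $27.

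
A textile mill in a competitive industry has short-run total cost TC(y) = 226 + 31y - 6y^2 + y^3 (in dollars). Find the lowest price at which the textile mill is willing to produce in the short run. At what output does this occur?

$22 per unit, at y = 3

The firm shuts down when price falls below the minimum of average variable cost. AVC = VC/y = 31 - 6y + y^2.
At the minimum of AVC, MC = AVC. MC = 31 - 12y + 3y^2; setting MC = AVC gives 2y^2 - 6y = 0, so y = 3. min AVC = 22.
For P < $22 the firm produces nothing.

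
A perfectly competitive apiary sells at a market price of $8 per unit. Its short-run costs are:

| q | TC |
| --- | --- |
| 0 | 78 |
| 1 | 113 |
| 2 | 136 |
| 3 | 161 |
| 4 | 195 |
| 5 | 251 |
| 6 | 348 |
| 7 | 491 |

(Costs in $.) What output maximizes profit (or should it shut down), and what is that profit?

Compute π = P·q − TC at each output: q=0: -78; q=1: -105; q=2: -120; q=3: -137; q=4: -163; q=5: -211; q=6: -300; q=7: -435.
Profit is highest at q = 0. Equivalently, the lowest AVC in the table is 83/3 ≈ $27.67 at q = 3, and P = $8 falls below it — price never covers variable cost, so the firm shuts down and loses only its fixed cost.

q = 0 (shut down); profit = -$78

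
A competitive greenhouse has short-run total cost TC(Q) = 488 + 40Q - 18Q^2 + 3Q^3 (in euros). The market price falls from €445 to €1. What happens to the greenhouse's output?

Output falls from 9 to 0 (the firm shuts down)

MC = 40 - 36Q + 9Q^2; the shutdown threshold is min AVC = €13 (at Q = 3).
With P = €445 above the shutdown price, P = MC gives Q = 9.
At P = €1 < min AVC = €13, price no longer covers variable cost at any output, so the firm shuts down: Q = 0.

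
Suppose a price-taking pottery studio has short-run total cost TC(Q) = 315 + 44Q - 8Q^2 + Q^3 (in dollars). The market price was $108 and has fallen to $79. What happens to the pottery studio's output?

MC = 44 - 16Q + 3Q^2; the shutdown threshold is min AVC = $28 (at Q = 4).
With P = $108 above the shutdown price, P = MC gives Q = 8.
At P = $79 ≥ min AVC, set P = MC: Q = 7. The firm stays open but cuts output.

Output falls from 8 to 7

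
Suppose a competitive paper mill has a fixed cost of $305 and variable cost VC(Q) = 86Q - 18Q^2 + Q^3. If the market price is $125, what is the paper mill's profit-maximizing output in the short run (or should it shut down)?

From TC, MC = TC'(Q) = 86 - 36Q + 3Q^2 and AVC = VC/Q = 86 - 18Q + Q^2.
AVC is minimized where dAVC/dQ = -18 + 2Q = 0, at Q = 9; min AVC = 86 - 18·9 + 9^2 = $5.
Since P = $125 ≥ min AVC = $5, price covers variable cost and the firm should produce.
Set P = MC: 125 = 86 - 36Q + 3Q^2 → -39 - 36Q + 3Q^2 = 0. The roots are Q = -1 and Q = 13; the profit-maximizing output is on the rising part of MC, so Q* = 13.
Check: AVC at Q = 13 is $21 ≤ P, so revenue covers variable cost.
Profit = P·Q − TC = 125·13 − 578 = $1047.

Produce at Q = 13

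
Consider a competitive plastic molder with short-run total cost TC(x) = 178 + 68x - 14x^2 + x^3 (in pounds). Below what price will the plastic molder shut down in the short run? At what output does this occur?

The firm shuts down when price falls below the minimum of average variable cost. AVC = VC/x = 68 - 14x + x^2.
dAVC/dx = -14 + 2x = 0 gives x = 7. min AVC = 68 - 14·7 + 7^2 = 19.
The firm shuts down for any P below £19.

£19 per unit, at x = 7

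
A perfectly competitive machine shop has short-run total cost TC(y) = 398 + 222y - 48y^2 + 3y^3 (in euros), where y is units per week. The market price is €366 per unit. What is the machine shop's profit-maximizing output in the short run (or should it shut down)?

From TC, MC = TC'(y) = 222 - 96y + 9y^2 and AVC = VC/y = 222 - 48y + 3y^2.
AVC is minimized where dAVC/dy = -48 + 6y = 0, at y = 8; min AVC = 222 - 48·8 + 3·8^2 = €30.
P = €366 exceeds min AVC = €30, so the firm stays open.
Set P = MC: 366 = 222 - 96y + 9y^2 → -144 - 96y + 9y^2 = 0. The roots are y = -4/3 and y = 12; the profit-maximizing output is on the rising part of MC, so y* = 12.
Check: AVC at y = 12 is €78 ≤ P, so revenue covers variable cost.
Profit = P·y − TC = 366·12 − 1334 = €3058.

Produce at y = 12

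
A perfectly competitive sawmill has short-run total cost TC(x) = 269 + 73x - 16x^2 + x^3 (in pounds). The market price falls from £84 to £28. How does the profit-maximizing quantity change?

AVC = 73 - 16x + x^2, minimized at x = 8 where min AVC = £9. MC = 73 - 32x + 3x^2.
At P = £84 ≥ min AVC, set P = MC on the rising branch: x = 11.
At P = £28 ≥ min AVC, set P = MC: x = 9. The firm stays open but cuts output.

Output falls from 11 to 9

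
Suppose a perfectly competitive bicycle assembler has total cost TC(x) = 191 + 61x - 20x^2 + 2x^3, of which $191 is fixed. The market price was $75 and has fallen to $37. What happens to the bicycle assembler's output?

Output falls from 7 to 6

AVC = 61 - 20x + 2x^2, minimized at x = 5 where min AVC = $11. MC = 61 - 40x + 6x^2.
With P = $75 above the shutdown price, P = MC gives x = 7.
At P = $37 ≥ min AVC, set P = MC: x = 6. The firm stays open but cuts output.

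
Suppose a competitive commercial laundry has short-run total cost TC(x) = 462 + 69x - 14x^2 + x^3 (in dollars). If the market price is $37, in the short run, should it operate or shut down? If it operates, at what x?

From TC, MC = TC'(x) = 69 - 28x + 3x^2 and AVC = VC/x = 69 - 14x + x^2.
AVC is minimized where dAVC/dx = -14 + 2x = 0, at x = 7; min AVC = 69 - 14·7 + 7^2 = $20.
P = $37 exceeds min AVC = $20, so the firm stays open.
Set P = MC: 37 = 69 - 28x + 3x^2 → 32 - 28x + 3x^2 = 0. The roots are x = 4/3 and x = 8; the profit-maximizing output is on the rising part of MC, so x* = 8.
Check: AVC at x = 8 is $21 ≤ P, so revenue covers variable cost.
Profit = P·x − TC = 37·8 − 630 = -$334, a loss, but smaller than the $462 fixed cost the firm would lose by shutting down.

Produce at x = 8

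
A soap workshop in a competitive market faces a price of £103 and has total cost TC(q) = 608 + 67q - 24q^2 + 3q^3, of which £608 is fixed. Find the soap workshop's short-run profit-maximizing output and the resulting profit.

Profit = -£176 at q = 6

AVC = 67 - 24q + 3q^2; min AVC = £19 at q = 4. Since P = £103 ≥ min AVC, the firm produces.
MC = 67 - 48q + 9q^2. Setting P = MC and taking the root on the rising branch gives q* = 6.
TR = 103·6 = 618. TC = 608 + 186 = 794. Profit = 618 − 794 = -£176.
That loss of £176 beats the £608 the firm would lose by shutting down; producing recovers £432 of fixed cost.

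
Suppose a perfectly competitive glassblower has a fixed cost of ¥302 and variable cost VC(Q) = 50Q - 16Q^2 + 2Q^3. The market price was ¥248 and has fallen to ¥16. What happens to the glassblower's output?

Output falls from 9 to 0 (the firm shuts down)

AVC = 50 - 16Q + 2Q^2, minimized at Q = 4 where min AVC = ¥18. MC = 50 - 32Q + 6Q^2.
With P = ¥248 above the shutdown price, P = MC gives Q = 9.
At P = ¥16 < min AVC = ¥18, price no longer covers variable cost at any output, so the firm shuts down: Q = 0.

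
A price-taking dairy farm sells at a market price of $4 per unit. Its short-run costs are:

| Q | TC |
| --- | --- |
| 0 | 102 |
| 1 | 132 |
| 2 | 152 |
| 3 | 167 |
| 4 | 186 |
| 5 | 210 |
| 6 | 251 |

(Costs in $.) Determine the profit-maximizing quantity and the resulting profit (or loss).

Profit at each row (π = 4Q − TC): Q=0: -102; Q=1: -128; Q=2: -144; Q=3: -155; Q=4: -170; Q=5: -190; Q=6: -227.
Profit is highest at Q = 0. Equivalently, the lowest AVC in the table is 84/4 ≈ $21 at Q = 4, and P = $4 falls below it — price never covers variable cost, so the firm shuts down and loses only its fixed cost.

Q = 0 (shut down); profit = -$102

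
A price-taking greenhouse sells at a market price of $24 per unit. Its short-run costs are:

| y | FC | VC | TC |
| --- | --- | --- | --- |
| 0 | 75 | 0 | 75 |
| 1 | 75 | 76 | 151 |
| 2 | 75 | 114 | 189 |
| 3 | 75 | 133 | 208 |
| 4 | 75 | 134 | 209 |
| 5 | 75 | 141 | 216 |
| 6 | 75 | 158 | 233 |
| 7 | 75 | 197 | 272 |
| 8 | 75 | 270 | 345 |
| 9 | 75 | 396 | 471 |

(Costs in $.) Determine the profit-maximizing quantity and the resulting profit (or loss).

Tabulate TR − TC: y=0: -75; y=1: -127; y=2: -141; y=3: -136; y=4: -113; y=5: -96; y=6: -89; y=7: -104; y=8: -153; y=9: -255.
Profit is highest at y = 0. Equivalently, the lowest AVC in the table is 158/6 ≈ $26.33 at y = 6, and P = $24 falls below it — price never covers variable cost, so the firm shuts down and loses only its fixed cost.

y = 0 (shut down); profit = -$75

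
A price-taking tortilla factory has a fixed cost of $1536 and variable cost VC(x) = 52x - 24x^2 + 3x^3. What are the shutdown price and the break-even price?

Shutdown price = min AVC. AVC = 52 - 24x + 3x^2, with vertex at x = 4 and minimum $4.
ATC = 1536/x + 52 - 24x + 3x^2. Setting dATC/dx = −1536/x^2 − 24 + 6x = 0 gives x = 8 (since 6·8^3 − 24·8^2 = 1536).
min ATC = 1536/8 + 52 − 24·8 + 3·8^2 = $244. That is the break-even price.
For $4 ≤ P < $244 the firm produces at a loss; below $4 it shuts down.

Shutdown price = $4; break-even price = $244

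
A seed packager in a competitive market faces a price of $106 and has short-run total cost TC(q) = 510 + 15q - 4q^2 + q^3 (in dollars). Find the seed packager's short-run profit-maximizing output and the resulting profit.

AVC = 15 - 4q + q^2 has its minimum $11 at q = 2; price $106 clears that bar, so the firm operates.
MC = 15 - 8q + 3q^2. Setting P = MC and taking the root on the rising branch gives q* = 7.
TR = 106·7 = 742. TC = 510 + 252 = 762. Profit = 742 − 762 = -$20.
That loss of $20 beats the $510 the firm would lose by shutting down; producing recovers $490 of fixed cost.

Profit = -$20 at q = 7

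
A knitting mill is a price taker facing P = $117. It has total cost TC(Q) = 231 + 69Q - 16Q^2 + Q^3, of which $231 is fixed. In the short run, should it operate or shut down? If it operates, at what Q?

Variable cost is VC = 69Q - 16Q^2 + Q^3, so AVC = VC/Q = 69 - 16Q + Q^2 and MC = dTC/dQ = 69 - 32Q + 3Q^2.
AVC is minimized where dAVC/dQ = -16 + 2Q = 0, at Q = 8; min AVC = 69 - 16·8 + 8^2 = $5.
Since P = $117 ≥ min AVC = $5, price covers variable cost and the firm should produce.
P = MC gives -48 - 32Q + 3Q^2 = 0, with roots -4/3 and 12. Take the larger (rising MC): Q* = 12.
Check: AVC at Q = 12 is $21 ≤ P, so revenue covers variable cost.
Profit = P·Q − TC = 117·12 − 483 = $921.

Produce at Q = 12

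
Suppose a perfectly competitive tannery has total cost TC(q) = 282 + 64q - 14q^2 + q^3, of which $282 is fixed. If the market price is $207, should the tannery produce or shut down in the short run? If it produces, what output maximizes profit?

Variable cost is VC = 64q - 14q^2 + q^3, so AVC = VC/q = 64 - 14q + q^2 and MC = dTC/dq = 64 - 28q + 3q^2.
AVC is minimized where dAVC/dq = -14 + 2q = 0, at q = 7; min AVC = 64 - 14·7 + 7^2 = $15.
P = $207 exceeds min AVC = $15, so the firm stays open.
Set P = MC: 207 = 64 - 28q + 3q^2 → -143 - 28q + 3q^2 = 0. The roots are q = -11/3 and q = 13; the profit-maximizing output is on the rising part of MC, so q* = 13.
Check: AVC at q = 13 is $51 ≤ P, so revenue covers variable cost.
Profit = P·q − TC = 207·13 − 945 = $1746.

Produce at q = 13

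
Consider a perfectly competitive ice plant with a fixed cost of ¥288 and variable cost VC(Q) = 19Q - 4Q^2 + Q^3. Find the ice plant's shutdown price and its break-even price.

AVC = 19 - 4Q + Q^2; minimized at Q = 2, giving min AVC = ¥15. That is the shutdown price.
ATC = 288/Q + 19 - 4Q + Q^2. Setting dATC/dQ = −288/Q^2 − 4 + 2Q = 0 gives Q = 6 (since 2·6^3 − 4·6^2 = 288).
min ATC = 288/6 + 19 − 4·6 + 6^2 = ¥79. That is the break-even price.
Between these two prices the firm operates at a loss; above ¥79 it earns a profit.

Shutdown price = ¥15; break-even price = ¥79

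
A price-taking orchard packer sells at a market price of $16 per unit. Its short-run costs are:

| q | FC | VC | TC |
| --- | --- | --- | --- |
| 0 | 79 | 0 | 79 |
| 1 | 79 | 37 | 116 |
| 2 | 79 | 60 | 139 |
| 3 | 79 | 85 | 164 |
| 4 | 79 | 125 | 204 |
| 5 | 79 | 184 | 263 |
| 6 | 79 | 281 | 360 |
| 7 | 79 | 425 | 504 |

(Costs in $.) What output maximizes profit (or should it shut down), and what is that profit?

q = 0 (shut down); profit = -$79

Profit at each row (π = 16q − TC): q=0: -79; q=1: -100; q=2: -107; q=3: -116; q=4: -140; q=5: -183; q=6: -264; q=7: -392.
Profit is highest at q = 0. Equivalently, the lowest AVC in the table is 85/3 ≈ $28.33 at q = 3, and P = $16 falls below it — price never covers variable cost, so the firm shuts down and loses only its fixed cost.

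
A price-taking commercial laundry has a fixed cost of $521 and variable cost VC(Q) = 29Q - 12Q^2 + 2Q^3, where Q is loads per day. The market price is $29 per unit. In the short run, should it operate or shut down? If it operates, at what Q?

Variable cost is VC = 29Q - 12Q^2 + 2Q^3, so AVC = VC/Q = 29 - 12Q + 2Q^2 and MC = dTC/dQ = 29 - 24Q + 6Q^2.
AVC is minimized where dAVC/dQ = -12 + 4Q = 0, at Q = 3; min AVC = 29 - 12·3 + 2·3^2 = $11.
Since P = $29 ≥ min AVC = $11, price covers variable cost and the firm should produce.
Set P = MC: 29 = 29 - 24Q + 6Q^2 → -24Q + 6Q^2 = 0. The roots are Q = 0 and Q = 4; the profit-maximizing output is on the rising part of MC, so Q* = 4.
Check: AVC at Q = 4 is $13 ≤ P, so revenue covers variable cost.
Profit = P·Q − TC = 29·4 − 573 = -$457, a loss, but smaller than the $521 fixed cost the firm would lose by shutting down.

Produce at Q = 4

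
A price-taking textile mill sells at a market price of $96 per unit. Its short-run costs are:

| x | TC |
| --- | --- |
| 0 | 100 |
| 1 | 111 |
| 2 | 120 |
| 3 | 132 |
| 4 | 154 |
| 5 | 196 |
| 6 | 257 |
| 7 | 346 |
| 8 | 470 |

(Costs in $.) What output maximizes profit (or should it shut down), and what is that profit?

Compute π = P·x − TC at each output: x=0: -100; x=1: -15; x=2: 72; x=3: 156; x=4: 230; x=5: 284; x=6: 319; x=7: 326; x=8: 298.
Profit is maximized at x = 7. AVC there is 246/7 = $35.14 ≤ P, so producing beats shutting down (which would give -$100).

x = 7; profit = $326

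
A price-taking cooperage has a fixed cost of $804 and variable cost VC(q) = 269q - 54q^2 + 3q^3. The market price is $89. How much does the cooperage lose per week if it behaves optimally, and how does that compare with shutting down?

AVC = 269 - 54q + 3q^2 has its minimum $26 at q = 9; price $89 clears that bar, so the firm operates.
With MC = 269 - 108q + 9q^2, P = MC on the upward-sloping part at q* = 10.
TR = 89·10 = 890. TC = 804 + 290 = 1094. Profit = 890 − 1094 = -$204.
By producing, the firm covers all variable cost plus $600 of fixed cost; shutting down would lose the full $804.

Profit = -$204 at q = 10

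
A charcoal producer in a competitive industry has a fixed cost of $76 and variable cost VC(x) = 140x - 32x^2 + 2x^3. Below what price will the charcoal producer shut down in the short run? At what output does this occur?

$12 per unit, at x = 8

The firm shuts down when price falls below the minimum of average variable cost. AVC = VC/x = 140 - 32x + 2x^2.
At the minimum of AVC, MC = AVC. MC = 140 - 64x + 6x^2; setting MC = AVC gives 4x^2 - 32x = 0, so x = 8. min AVC = 12.
For P < $12 the firm produces nothing.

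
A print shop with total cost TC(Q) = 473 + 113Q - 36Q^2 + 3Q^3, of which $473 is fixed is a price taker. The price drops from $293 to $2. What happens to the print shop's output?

AVC = 113 - 36Q + 3Q^2, minimized at Q = 6 where min AVC = $5. MC = 113 - 72Q + 9Q^2.
With P = $293 above the shutdown price, P = MC gives Q = 10.
At P = $2 < min AVC = $5, price no longer covers variable cost at any output, so the firm shuts down: Q = 0.

Output falls from 10 to 0 (the firm shuts down)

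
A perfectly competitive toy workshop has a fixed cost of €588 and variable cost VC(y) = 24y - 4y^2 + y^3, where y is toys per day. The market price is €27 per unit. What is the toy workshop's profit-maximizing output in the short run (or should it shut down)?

From TC, MC = TC'(y) = 24 - 8y + 3y^2 and AVC = VC/y = 24 - 4y + y^2.
AVC is minimized where dAVC/dy = -4 + 2y = 0, at y = 2; min AVC = 24 - 4·2 + 2^2 = €20.
Since P = €27 ≥ min AVC = €20, price covers variable cost and the firm should produce.
Solving P = MC: -3 - 8y + 3y^2 = 0 ⇒ y = -1/3 or 3. On the upward-sloping branch, y* = 3.
Check: AVC at y = 3 is €21 ≤ P, so revenue covers variable cost.
Profit = P·y − TC = 27·3 − 651 = -€570, a loss, but smaller than the €588 fixed cost the firm would lose by shutting down.

Produce at y = 3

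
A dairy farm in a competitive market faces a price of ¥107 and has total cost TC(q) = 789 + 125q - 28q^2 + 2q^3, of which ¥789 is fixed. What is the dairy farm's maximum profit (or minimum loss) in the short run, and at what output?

AVC = 125 - 28q + 2q^2 has its minimum ¥27 at q = 7; price ¥107 clears that bar, so the firm operates.
MC = 125 - 56q + 6q^2. Setting P = MC and taking the root on the rising branch gives q* = 9.
TR = 107·9 = 963. TC = 789 + 315 = 1104. Profit = 963 − 1104 = -¥141.
That loss of ¥141 beats the ¥789 the firm would lose by shutting down; producing recovers ¥648 of fixed cost.

Profit = -¥141 at q = 9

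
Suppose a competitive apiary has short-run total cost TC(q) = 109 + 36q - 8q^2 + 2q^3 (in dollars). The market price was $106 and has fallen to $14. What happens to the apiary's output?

Output falls from 5 to 0 (the firm shuts down)

MC = 36 - 16q + 6q^2; the shutdown threshold is min AVC = $28 (at q = 2).
With P = $106 above the shutdown price, P = MC gives q = 5.
At P = $14 < min AVC = $28, price no longer covers variable cost at any output, so the firm shuts down: q = 0.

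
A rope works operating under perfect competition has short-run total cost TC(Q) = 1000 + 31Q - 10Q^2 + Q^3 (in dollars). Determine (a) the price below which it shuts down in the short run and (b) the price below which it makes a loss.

Shutdown price = min AVC. AVC = 31 - 10Q + Q^2, with vertex at Q = 5 and minimum $6.
ATC = 1000/Q + 31 - 10Q + Q^2. Setting dATC/dQ = −1000/Q^2 − 10 + 2Q = 0 gives Q = 10 (since 2·10^3 − 10·10^2 = 1000).
min ATC = 1000/10 + 31 − 10·10 + 10^2 = $131. That is the break-even price.
Between these two prices the firm operates at a loss; above $131 it earns a profit.

Shutdown price = $6; break-even price = $131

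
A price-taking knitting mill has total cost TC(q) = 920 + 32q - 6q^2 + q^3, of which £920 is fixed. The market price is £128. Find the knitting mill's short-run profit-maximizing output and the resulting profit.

AVC = 32 - 6q + q^2; min AVC = £23 at q = 3. Since P = £128 ≥ min AVC, the firm produces.
MC = 32 - 12q + 3q^2. Setting P = MC and taking the root on the rising branch gives q* = 8.
TR = 128·8 = 1024. TC = 920 + 384 = 1304. Profit = 1024 − 1304 = -£280.
Shutting down would mean losing the fixed cost of £920, so operating at a loss of £280 is better by £640.

Profit = -£280 at q = 8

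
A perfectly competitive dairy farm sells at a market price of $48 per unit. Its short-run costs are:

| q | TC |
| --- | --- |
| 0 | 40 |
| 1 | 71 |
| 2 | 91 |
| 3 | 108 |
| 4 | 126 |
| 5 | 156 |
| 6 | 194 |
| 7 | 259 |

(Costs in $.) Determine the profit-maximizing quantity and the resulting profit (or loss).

q = 6; profit = $94

Tabulate TR − TC: q=0: -40; q=1: -23; q=2: 5; q=3: 36; q=4: 66; q=5: 84; q=6: 94; q=7: 77.
Profit is maximized at q = 6. AVC there is 154/6 = $25.67 ≤ P, so producing beats shutting down (which would give -$40).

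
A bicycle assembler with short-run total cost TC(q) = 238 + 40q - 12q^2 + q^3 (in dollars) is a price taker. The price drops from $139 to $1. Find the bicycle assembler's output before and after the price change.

AVC = 40 - 12q + q^2, minimized at q = 6 where min AVC = $4. MC = 40 - 24q + 3q^2.
At P = $139 ≥ min AVC, set P = MC on the rising branch: q = 11.
At P = $1 < min AVC = $4, price no longer covers variable cost at any output, so the firm shuts down: q = 0.

Output falls from 11 to 0 (the firm shuts down)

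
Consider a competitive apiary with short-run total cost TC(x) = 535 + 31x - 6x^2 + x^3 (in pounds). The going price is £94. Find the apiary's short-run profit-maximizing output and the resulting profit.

Profit = -£143 at x = 7

AVC = 31 - 6x + x^2; min AVC = £22 at x = 3. Since P = £94 ≥ min AVC, the firm produces.
With MC = 31 - 12x + 3x^2, P = MC on the upward-sloping part at x* = 7.
TR = 94·7 = 658. TC = 535 + 266 = 801. Profit = 658 − 801 = -£143.
Shutting down would mean losing the fixed cost of £535, so operating at a loss of £143 is better by £392.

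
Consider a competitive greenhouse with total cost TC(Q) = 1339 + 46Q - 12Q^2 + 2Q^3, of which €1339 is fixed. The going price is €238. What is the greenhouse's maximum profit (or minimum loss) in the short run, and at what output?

AVC = 46 - 12Q + 2Q^2 has its minimum €28 at Q = 3; price €238 clears that bar, so the firm operates.
With MC = 46 - 24Q + 6Q^2, P = MC on the upward-sloping part at Q* = 8.
TR = 238·8 = 1904. TC = 1339 + 624 = 1963. Profit = 1904 − 1963 = -€59.
By producing, the firm covers all variable cost plus €1280 of fixed cost; shutting down would lose the full €1339.

Profit = -€59 at Q = 8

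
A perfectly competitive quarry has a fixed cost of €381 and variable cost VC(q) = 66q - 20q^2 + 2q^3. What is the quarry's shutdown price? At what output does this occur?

€16 per unit, at q = 5

The shutdown price is the minimum of AVC. VC = 66q - 20q^2 + 2q^3, so AVC = 66 - 20q + 2q^2.
dAVC/dq = -20 + 4q = 0 gives q = 5. min AVC = 66 - 20·5 + 2·5^2 = 16.
The firm shuts down for any P below €16.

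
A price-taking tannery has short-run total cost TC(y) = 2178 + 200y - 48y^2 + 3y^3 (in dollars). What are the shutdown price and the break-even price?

Shutdown price = $8; break-even price = $233

Shutdown price = min AVC. AVC = 200 - 48y + 3y^2, with vertex at y = 8 and minimum $8.
ATC = 2178/y + 200 - 48y + 3y^2. Setting dATC/dy = −2178/y^2 − 48 + 6y = 0 gives y = 11 (since 6·11^3 − 48·11^2 = 2178).
min ATC = 2178/11 + 200 − 48·11 + 3·11^2 = $233. That is the break-even price.
For $8 ≤ P < $233 the firm produces at a loss; below $8 it shuts down.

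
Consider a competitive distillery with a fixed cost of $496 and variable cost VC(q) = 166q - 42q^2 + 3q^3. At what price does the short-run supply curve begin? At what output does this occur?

$19 per unit, at q = 7

The firm shuts down when price falls below the minimum of average variable cost. AVC = VC/q = 166 - 42q + 3q^2.
At the minimum of AVC, MC = AVC. MC = 166 - 84q + 9q^2; setting MC = AVC gives 6q^2 - 42q = 0, so q = 7. min AVC = 19.
For P < $19 the firm produces nothing.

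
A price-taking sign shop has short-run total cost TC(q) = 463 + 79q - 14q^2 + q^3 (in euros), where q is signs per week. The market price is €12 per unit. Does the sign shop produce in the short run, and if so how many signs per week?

Variable cost is VC = 79q - 14q^2 + q^3, so AVC = VC/q = 79 - 14q + q^2 and MC = dTC/dq = 79 - 28q + 3q^2.
The AVC parabola has its vertex at q = 14/2 = 7, where AVC = 79 - 14·7 + 7^2 = €30.
P = €12 lies below min AVC = €30; no output level covers variable cost.
Best response: produce nothing and absorb the €463 fixed cost.

Shut down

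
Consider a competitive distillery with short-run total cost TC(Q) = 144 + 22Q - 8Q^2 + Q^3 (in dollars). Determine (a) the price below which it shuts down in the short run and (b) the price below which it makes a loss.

Shutdown price = $6; break-even price = $34

Shutdown price = min AVC. AVC = 22 - 8Q + Q^2, with vertex at Q = 4 and minimum $6.
ATC = 144/Q + 22 - 8Q + Q^2. Setting dATC/dQ = −144/Q^2 − 8 + 2Q = 0 gives Q = 6 (since 2·6^3 − 8·6^2 = 144).
min ATC = 144/6 + 22 − 8·6 + 6^2 = $34. That is the break-even price.
Between these two prices the firm operates at a loss; above $34 it earns a profit.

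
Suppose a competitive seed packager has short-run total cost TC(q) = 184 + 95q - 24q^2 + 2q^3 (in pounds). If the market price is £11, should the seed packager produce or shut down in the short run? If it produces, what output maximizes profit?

From TC, MC = TC'(q) = 95 - 48q + 6q^2 and AVC = VC/q = 95 - 24q + 2q^2.
AVC is minimized where dAVC/dq = -24 + 4q = 0, at q = 6; min AVC = 95 - 24·6 + 2·6^2 = £23.
With P < min AVC (£11 < £23), every unit sold adds to the loss.
Shutting down limits the loss to fixed cost, £184.

Shut down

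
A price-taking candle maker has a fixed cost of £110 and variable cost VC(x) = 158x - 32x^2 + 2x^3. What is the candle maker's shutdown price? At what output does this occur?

Short-run supply begins at min AVC. From VC = 158x - 32x^2 + 2x^3, AVC = 158 - 32x + 2x^2.
dAVC/dx = -32 + 4x = 0 gives x = 8. min AVC = 158 - 32·8 + 2·8^2 = 30.
The firm shuts down for any P below £30.

£30 per unit, at x = 8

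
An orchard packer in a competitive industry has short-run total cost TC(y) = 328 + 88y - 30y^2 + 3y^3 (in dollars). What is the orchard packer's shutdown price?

Short-run supply begins at min AVC. From VC = 88y - 30y^2 + 3y^3, AVC = 88 - 30y + 3y^2.
At the minimum of AVC, MC = AVC. MC = 88 - 60y + 9y^2; setting MC = AVC gives 6y^2 - 30y = 0, so y = 5. min AVC = 13.
So the shutdown price is $13.

$13 per unit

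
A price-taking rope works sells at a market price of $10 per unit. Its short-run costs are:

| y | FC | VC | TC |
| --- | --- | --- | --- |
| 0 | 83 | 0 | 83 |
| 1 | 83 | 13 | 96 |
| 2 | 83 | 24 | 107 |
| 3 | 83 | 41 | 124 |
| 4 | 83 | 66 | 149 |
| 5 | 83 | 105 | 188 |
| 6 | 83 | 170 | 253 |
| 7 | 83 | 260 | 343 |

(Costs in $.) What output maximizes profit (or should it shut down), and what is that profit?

Compute π = P·y − TC at each output: y=0: -83; y=1: -86; y=2: -87; y=3: -94; y=4: -109; y=5: -138; y=6: -193; y=7: -273.
Profit is highest at y = 0. Equivalently, the lowest AVC in the table is 24/2 ≈ $12 at y = 2, and P = $10 falls below it — price never covers variable cost, so the firm shuts down and loses only its fixed cost.

y = 0 (shut down); profit = -$83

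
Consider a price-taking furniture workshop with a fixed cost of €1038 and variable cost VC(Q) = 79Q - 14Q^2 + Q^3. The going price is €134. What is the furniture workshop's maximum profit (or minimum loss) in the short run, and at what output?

AVC = 79 - 14Q + Q^2; min AVC = €30 at Q = 7. Since P = €134 ≥ min AVC, the firm produces.
With MC = 79 - 28Q + 3Q^2, P = MC on the upward-sloping part at Q* = 11.
TR = 134·11 = 1474. TC = 1038 + 506 = 1544. Profit = 1474 − 1544 = -€70.
By producing, the firm covers all variable cost plus €968 of fixed cost; shutting down would lose the full €1038.

Profit = -€70 at Q = 11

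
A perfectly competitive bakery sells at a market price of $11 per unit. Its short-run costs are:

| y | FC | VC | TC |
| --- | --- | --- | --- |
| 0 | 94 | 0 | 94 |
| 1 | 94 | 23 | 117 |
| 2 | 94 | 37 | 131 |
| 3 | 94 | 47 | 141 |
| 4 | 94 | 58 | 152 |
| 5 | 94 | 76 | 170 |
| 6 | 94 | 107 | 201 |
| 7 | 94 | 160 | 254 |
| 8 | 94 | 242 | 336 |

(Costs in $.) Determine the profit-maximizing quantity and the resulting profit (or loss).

y = 0 (shut down); profit = -$94

Compute π = P·y − TC at each output: y=0: -94; y=1: -106; y=2: -109; y=3: -108; y=4: -108; y=5: -115; y=6: -135; y=7: -177; y=8: -248.
Profit is highest at y = 0. Equivalently, the lowest AVC in the table is 58/4 ≈ $14.50 at y = 4, and P = $11 falls below it — price never covers variable cost, so the firm shuts down and loses only its fixed cost.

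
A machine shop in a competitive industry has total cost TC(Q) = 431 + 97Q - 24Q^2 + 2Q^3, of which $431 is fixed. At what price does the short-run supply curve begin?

$25 per unit

Short-run supply begins at min AVC. From VC = 97Q - 24Q^2 + 2Q^3, AVC = 97 - 24Q + 2Q^2.
At the minimum of AVC, MC = AVC. MC = 97 - 48Q + 6Q^2; setting MC = AVC gives 4Q^2 - 24Q = 0, so Q = 6. min AVC = 25.
The firm shuts down for any P below $25.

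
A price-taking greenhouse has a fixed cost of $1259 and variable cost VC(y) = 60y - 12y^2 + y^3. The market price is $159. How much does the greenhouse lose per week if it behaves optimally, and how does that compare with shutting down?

AVC = 60 - 12y + y^2 has its minimum $24 at y = 6; price $159 clears that bar, so the firm operates.
With MC = 60 - 24y + 3y^2, P = MC on the upward-sloping part at y* = 11.
TR = 159·11 = 1749. TC = 1259 + 539 = 1798. Profit = 1749 − 1798 = -$49.
That loss of $49 beats the $1259 the firm would lose by shutting down; producing recovers $1210 of fixed cost.

Profit = -$49 at y = 11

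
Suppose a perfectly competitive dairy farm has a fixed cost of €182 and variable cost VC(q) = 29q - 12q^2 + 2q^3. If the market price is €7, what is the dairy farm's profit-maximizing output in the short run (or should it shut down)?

Shut down

From TC, MC = TC'(q) = 29 - 24q + 6q^2 and AVC = VC/q = 29 - 12q + 2q^2.
AVC hits its minimum where MC = AVC, at q = 3, giving min AVC = 29 - 12·3 + 2·3^2 = €11.
With P < min AVC (€7 < €11), every unit sold adds to the loss.
Shutting down limits the loss to fixed cost, €182.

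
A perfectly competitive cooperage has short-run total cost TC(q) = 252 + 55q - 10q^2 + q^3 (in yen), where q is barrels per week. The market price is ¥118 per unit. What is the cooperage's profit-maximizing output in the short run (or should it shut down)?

Produce at q = 9

From TC, MC = TC'(q) = 55 - 20q + 3q^2 and AVC = VC/q = 55 - 10q + q^2.
The AVC parabola has its vertex at q = 10/2 = 5, where AVC = 55 - 10·5 + 5^2 = ¥30.
Because ¥118 ≥ ¥30, revenue can cover variable cost; the firm operates.
Solving P = MC: -63 - 20q + 3q^2 = 0 ⇒ q = -7/3 or 9. On the upward-sloping branch, q* = 9.
Check: AVC at q = 9 is ¥46 ≤ P, so revenue covers variable cost.
Profit = P·q − TC = 118·9 − 666 = ¥396.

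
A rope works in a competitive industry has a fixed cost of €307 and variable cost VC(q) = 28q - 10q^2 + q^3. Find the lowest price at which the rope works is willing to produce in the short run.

€3 per unit

The firm shuts down when price falls below the minimum of average variable cost. AVC = VC/q = 28 - 10q + q^2.
dAVC/dq = -10 + 2q = 0 gives q = 5. min AVC = 28 - 10·5 + 5^2 = 3.
So the shutdown price is €3.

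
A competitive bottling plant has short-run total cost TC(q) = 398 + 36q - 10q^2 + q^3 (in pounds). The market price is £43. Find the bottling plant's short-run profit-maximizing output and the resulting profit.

AVC = 36 - 10q + q^2; min AVC = £11 at q = 5. Since P = £43 ≥ min AVC, the firm produces.
MC = 36 - 20q + 3q^2. Setting P = MC and taking the root on the rising branch gives q* = 7.
TR = 43·7 = 301. TC = 398 + 105 = 503. Profit = 301 − 503 = -£202.
By producing, the firm covers all variable cost plus £196 of fixed cost; shutting down would lose the full £398.

Profit = -£202 at q = 7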